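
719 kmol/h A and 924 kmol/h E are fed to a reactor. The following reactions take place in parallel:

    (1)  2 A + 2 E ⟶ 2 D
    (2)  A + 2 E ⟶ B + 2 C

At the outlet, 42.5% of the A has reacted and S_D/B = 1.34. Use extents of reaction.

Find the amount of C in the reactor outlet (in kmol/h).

Conversion of A: A consumed = 0.425 × 719 = 305.6 kmol/h = 2ξ₁ + 1ξ₂.
Selectivity: 2ξ₁ / (1ξ₂) = 1.34 → ξ₁ = 0.67 ξ₂.
Substitute: (2·0.67 + 1) ξ₂ = 305.6 → ξ₂ = 130.6 kmol/h, ξ₁ = 87.49 kmol/h.
Outlet amounts (n = n₀ + Σ ν·ξ):
  A: 719 − 2(87.49) − 1(130.6) = 413.4
  E: 924 − 2(87.49) − 2(130.6) = 487.8
  D: 0 + 2(87.49) = 175
  B: 0 + 1(130.6) = 130.6
  C: 0 + 2(130.6) = 261.2

261 kmol/h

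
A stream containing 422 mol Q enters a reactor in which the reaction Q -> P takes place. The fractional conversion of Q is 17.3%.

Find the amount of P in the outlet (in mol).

Q reacted = 0.173 × 422 = 73.01 mol; ν_Q = −1, so ξ = 73.01/1 = 73.01 mol.
Outlet amounts (n = n₀ + ν ξ):
  Q: 422 − 1(73.01) = 349
  P: 0 + 1(73.01) = 73.01

73 mol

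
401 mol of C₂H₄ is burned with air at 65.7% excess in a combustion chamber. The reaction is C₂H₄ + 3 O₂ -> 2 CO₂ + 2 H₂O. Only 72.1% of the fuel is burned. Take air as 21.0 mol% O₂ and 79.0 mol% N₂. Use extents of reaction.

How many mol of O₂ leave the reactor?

Stoichiometric O₂ = 3 × 401 = 1203 mol; O₂ fed = 1203 × 1.657 = 1993 mol.
N₂ fed = 1993 × 79/21 = 7499 mol.
Fuel reacted = 0.721 × 401 → ξ = 289.1 mol.
Outlet (n = n₀ + ν ξ):
  C₂H₄: 401 − 1(289.1) = 111.9
  O₂: 1993 − 3(289.1) = 1126
  N₂: 7499 (inert)
  CO₂: 0 + 2(289.1) = 578.2
  H₂O: 0 + 2(289.1) = 578.2

1130 mol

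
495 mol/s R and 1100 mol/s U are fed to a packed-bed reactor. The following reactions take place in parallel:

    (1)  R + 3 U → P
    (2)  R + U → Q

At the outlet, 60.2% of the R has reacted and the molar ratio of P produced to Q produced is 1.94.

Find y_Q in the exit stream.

0.112

Conversion of R: R consumed = 0.602 × 495 = 298 mol/s = 1ξ₁ + 1ξ₂.
Selectivity: 1ξ₁ / (1ξ₂) = 1.94 → ξ₁ = 1.94 ξ₂.
Substitute: (1·1.94 + 1) ξ₂ = 298 → ξ₂ = 101.4 mol/s, ξ₁ = 196.6 mol/s.
Outlet amounts (n = n₀ + Σ ν·ξ):
  R: 495 − 1(196.6) − 1(101.4) = 197
  U: 1100 − 3(196.6) − 1(101.4) = 408.7
  P: 0 + 1(196.6) = 196.6
  Q: 0 + 1(101.4) = 101.4
Total out = 903.7 mol/s; y_Q = 101.4 / 903.7 = 0.1122.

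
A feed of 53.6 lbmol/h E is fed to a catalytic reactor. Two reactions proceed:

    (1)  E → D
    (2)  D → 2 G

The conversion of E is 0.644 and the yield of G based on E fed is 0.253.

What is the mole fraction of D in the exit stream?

0.459

Conversion of E: E consumed = 1ξ₁ = 0.644 × 53.6 → ξ₁ = 34.52 lbmol/h.
Yield of G: 2ξ₂ / 53.6 = 0.253 → ξ₂ = 6.78 lbmol/h.
Outlet amounts (n = n₀ + Σ ν·ξ):
  E: 53.6 − 1(34.52) = 19.08
  D: 0 + 1(34.52) − 1(6.78) = 27.74
  G: 0 + 2(6.78) = 13.56
Total out = 60.38 lbmol/h; y_D = 27.74 / 60.38 = 0.4594.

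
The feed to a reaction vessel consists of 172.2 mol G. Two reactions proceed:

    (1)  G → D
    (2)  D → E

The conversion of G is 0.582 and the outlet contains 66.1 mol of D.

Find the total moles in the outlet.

Conversion of G: G consumed = 1ξ₁ = 0.582 × 172.2 → ξ₁ = 100.2 mol.
D balance: n_D = 0 + 1ξ₁ − 1ξ₂ = 66.1 → ξ₂ = (1·100.2 − 66.1)/1 = 34.12 mol.
Outlet amounts (n = n₀ + Σ ν·ξ):
  G: 172.2 − 1(100.2) = 71.98
  D: 0 + 1(100.2) − 1(34.12) = 66.1
  E: 0 + 1(34.12) = 34.12
Total out = 71.98 + 66.1 + 34.12 = 172.2 mol.

172 mol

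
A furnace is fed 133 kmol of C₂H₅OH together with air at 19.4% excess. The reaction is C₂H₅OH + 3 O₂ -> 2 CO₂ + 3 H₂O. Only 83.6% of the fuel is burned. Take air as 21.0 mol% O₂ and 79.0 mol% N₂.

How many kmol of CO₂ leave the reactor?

222 kmol

Stoichiometric O₂ = 3 × 133 = 399 kmol; O₂ fed = 399 × 1.194 = 476.4 kmol.
N₂ fed = 476.4 × 79/21 = 1792 kmol.
Fuel reacted = 0.836 × 133 → ξ = 111.2 kmol.
Outlet (n = n₀ + ν ξ):
  C₂H₅OH: 133 − 1(111.2) = 21.81
  O₂: 476.4 − 3(111.2) = 142.8
  N₂: 1792 (inert)
  CO₂: 0 + 2(111.2) = 222.4
  H₂O: 0 + 3(111.2) = 333.6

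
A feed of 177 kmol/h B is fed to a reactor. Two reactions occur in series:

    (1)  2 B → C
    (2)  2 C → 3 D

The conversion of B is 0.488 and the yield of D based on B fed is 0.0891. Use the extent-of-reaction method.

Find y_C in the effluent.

Conversion of B: B consumed = 2ξ₁ = 0.488 × 177 → ξ₁ = 43.19 kmol/h.
Yield of D: 3ξ₂ / 177 = 0.0891 → ξ₂ = 5.257 kmol/h.
Outlet amounts (n = n₀ + Σ ν·ξ):
  B: 177 − 2(43.19) = 90.62
  C: 0 + 1(43.19) − 2(5.257) = 32.67
  D: 0 + 3(5.257) = 15.77
Total out = 139.1 kmol/h; y_C = 32.67 / 139.1 = 0.2349.

0.235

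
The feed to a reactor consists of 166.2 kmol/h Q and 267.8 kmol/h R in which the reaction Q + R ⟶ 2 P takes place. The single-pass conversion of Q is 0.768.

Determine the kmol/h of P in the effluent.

Q reacted = 0.768 × 166.2 = 127.6 kmol/h; ν_Q = −1, so ξ = 127.6/1 = 127.6 kmol/h.
Outlet amounts (n = n₀ + ν ξ):
  Q: 166.2 − 1(127.6) = 38.56
  R: 267.8 − 1(127.6) = 140.2
  P: 0 + 2(127.6) = 255.3

255 kmol/h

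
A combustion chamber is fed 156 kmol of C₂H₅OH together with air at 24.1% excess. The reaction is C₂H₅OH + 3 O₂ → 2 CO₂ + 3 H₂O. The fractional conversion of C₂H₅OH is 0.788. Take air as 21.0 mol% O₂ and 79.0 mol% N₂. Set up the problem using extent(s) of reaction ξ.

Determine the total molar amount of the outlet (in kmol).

3040 kmol

Stoichiometric O₂ = 3 × 156 = 468 kmol; O₂ fed = 468 × 1.241 = 580.8 kmol.
N₂ fed = 580.8 × 79/21 = 2185 kmol.
Fuel reacted = 0.788 × 156 → ξ = 122.9 kmol.
Outlet (n = n₀ + ν ξ):
  C₂H₅OH: 156 − 1(122.9) = 33.07
  O₂: 580.8 − 3(122.9) = 212
  N₂: 2185 (inert)
  CO₂: 0 + 2(122.9) = 245.9
  H₂O: 0 + 3(122.9) = 368.8
Total out = 33.07 + 212 + 2185 + 245.9 + 368.8 = 3045 kmol.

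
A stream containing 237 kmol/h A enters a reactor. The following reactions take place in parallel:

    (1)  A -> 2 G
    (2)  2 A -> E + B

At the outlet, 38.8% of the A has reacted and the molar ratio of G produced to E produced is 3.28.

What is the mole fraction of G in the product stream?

Conversion of A: A consumed = 0.388 × 237 = 91.96 kmol/h = 1ξ₁ + 2ξ₂.
Selectivity: 2ξ₁ / (1ξ₂) = 3.28 → ξ₁ = 1.64 ξ₂.
Substitute: (1·1.64 + 2) ξ₂ = 91.96 → ξ₂ = 25.26 kmol/h, ξ₁ = 41.43 kmol/h.
Outlet amounts (n = n₀ + Σ ν·ξ):
  A: 237 − 1(41.43) − 2(25.26) = 145
  G: 0 + 2(41.43) = 82.86
  E: 0 + 1(25.26) = 25.26
  B: 0 + 1(25.26) = 25.26
Total out = 278.4 kmol/h; y_G = 82.86 / 278.4 = 0.2976.

0.298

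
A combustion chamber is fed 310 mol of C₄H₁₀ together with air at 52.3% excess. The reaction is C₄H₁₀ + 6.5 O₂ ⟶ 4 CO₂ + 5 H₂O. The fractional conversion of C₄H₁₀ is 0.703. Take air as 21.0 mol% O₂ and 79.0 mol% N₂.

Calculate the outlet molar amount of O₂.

Stoichiometric O₂ = 6.5 × 310 = 2015 mol; O₂ fed = 2015 × 1.523 = 3069 mol.
N₂ fed = 3069 × 79/21 = 11540 mol.
Fuel reacted = 0.703 × 310 → ξ = 217.9 mol.
Outlet (n = n₀ + ν ξ):
  C₄H₁₀: 310 − 1(217.9) = 92.07
  O₂: 3069 − 6.5(217.9) = 1652
  N₂: 11540 (inert)
  CO₂: 0 + 4(217.9) = 871.7
  H₂O: 0 + 5(217.9) = 1090

1650 mol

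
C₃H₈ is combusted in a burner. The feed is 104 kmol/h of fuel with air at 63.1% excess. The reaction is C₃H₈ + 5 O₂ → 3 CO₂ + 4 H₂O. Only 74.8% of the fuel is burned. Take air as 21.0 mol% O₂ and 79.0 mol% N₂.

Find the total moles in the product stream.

4220 kmol/h

Stoichiometric O₂ = 5 × 104 = 520 kmol/h; O₂ fed = 520 × 1.631 = 848.1 kmol/h.
N₂ fed = 848.1 × 79/21 = 3191 kmol/h.
Fuel reacted = 0.748 × 104 → ξ = 77.79 kmol/h.
Outlet (n = n₀ + ν ξ):
  C₃H₈: 104 − 1(77.79) = 26.21
  O₂: 848.1 − 5(77.79) = 459.2
  N₂: 3191 (inert)
  CO₂: 0 + 3(77.79) = 233.4
  H₂O: 0 + 4(77.79) = 311.2
Total out = 26.21 + 459.2 + 3191 + 233.4 + 311.2 = 4220 kmol/h.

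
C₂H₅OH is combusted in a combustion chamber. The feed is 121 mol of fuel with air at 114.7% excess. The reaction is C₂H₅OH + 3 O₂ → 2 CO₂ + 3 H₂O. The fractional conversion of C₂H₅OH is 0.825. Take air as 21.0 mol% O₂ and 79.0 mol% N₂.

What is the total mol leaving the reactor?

3930 mol

Stoichiometric O₂ = 3 × 121 = 363 mol; O₂ fed = 363 × 2.147 = 779.4 mol.
N₂ fed = 779.4 × 79/21 = 2932 mol.
Fuel reacted = 0.825 × 121 → ξ = 99.82 mol.
Outlet (n = n₀ + ν ξ):
  C₂H₅OH: 121 − 1(99.82) = 21.18
  O₂: 779.4 − 3(99.82) = 479.9
  N₂: 2932 (inert)
  CO₂: 0 + 2(99.82) = 199.6
  H₂O: 0 + 3(99.82) = 299.5
Total out = 21.18 + 479.9 + 2932 + 199.6 + 299.5 = 3932 mol.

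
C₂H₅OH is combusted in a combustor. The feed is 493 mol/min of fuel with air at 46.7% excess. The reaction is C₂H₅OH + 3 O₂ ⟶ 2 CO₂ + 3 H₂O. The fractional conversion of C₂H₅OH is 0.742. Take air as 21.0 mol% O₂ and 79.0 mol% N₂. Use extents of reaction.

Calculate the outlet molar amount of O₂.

Stoichiometric O₂ = 3 × 493 = 1479 mol/min; O₂ fed = 1479 × 1.467 = 2170 mol/min.
N₂ fed = 2170 × 79/21 = 8162 mol/min.
Fuel reacted = 0.742 × 493 → ξ = 365.8 mol/min.
Outlet (n = n₀ + ν ξ):
  C₂H₅OH: 493 − 1(365.8) = 127.2
  O₂: 2170 − 3(365.8) = 1072
  N₂: 8162 (inert)
  CO₂: 0 + 2(365.8) = 731.6
  H₂O: 0 + 3(365.8) = 1097

1070 mol/min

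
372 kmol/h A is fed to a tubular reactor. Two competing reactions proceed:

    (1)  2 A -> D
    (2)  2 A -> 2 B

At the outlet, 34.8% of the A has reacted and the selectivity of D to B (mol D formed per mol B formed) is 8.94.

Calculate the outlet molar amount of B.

Conversion of A: A consumed = 0.348 × 372 = 129.5 kmol/h = 2ξ₁ + 2ξ₂.
Selectivity: 1ξ₁ / (2ξ₂) = 8.94 → ξ₁ = 17.88 ξ₂.
Substitute: (2·17.88 + 2) ξ₂ = 129.5 → ξ₂ = 3.428 kmol/h, ξ₁ = 61.3 kmol/h.
Outlet amounts (n = n₀ + Σ ν·ξ):
  A: 372 − 2(61.3) − 2(3.428) = 242.5
  D: 0 + 1(61.3) = 61.3
  B: 0 + 2(3.428) = 6.857

6.86 kmol/h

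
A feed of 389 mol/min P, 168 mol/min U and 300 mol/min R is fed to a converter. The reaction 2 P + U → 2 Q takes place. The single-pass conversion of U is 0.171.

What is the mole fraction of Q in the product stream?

0.0694

U reacted = 0.171 × 168 = 28.73 mol/min; ν_U = −1, so ξ = 28.73/1 = 28.73 mol/min.
Outlet amounts (n = n₀ + ν ξ):
  P: 389 − 2(28.73) = 331.5
  U: 168 − 1(28.73) = 139.3
  Q: 0 + 2(28.73) = 57.46
  R: 300 (inert)
Total out = 828.3 mol/min; y_Q = 57.46 / 828.3 = 0.06937.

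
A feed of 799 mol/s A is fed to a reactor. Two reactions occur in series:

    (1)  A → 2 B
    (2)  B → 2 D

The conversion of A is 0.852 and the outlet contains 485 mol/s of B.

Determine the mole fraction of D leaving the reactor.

Conversion of A: A consumed = 1ξ₁ = 0.852 × 799 → ξ₁ = 680.7 mol/s.
B balance: n_B = 0 + 2ξ₁ − 1ξ₂ = 485 → ξ₂ = (2·680.7 − 485)/1 = 876.5 mol/s.
Outlet amounts (n = n₀ + Σ ν·ξ):
  A: 799 − 1(680.7) = 118.3
  B: 0 + 2(680.7) − 1(876.5) = 485
  D: 0 + 2(876.5) = 1753
Total out = 2356 mol/s; y_D = 1753 / 2356 = 0.744.

0.744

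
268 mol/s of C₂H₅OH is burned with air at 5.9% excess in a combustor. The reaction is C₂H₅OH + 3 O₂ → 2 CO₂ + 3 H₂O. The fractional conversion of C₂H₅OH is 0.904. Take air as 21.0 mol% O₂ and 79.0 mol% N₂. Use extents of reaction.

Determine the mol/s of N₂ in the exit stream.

3200 mol/s

Stoichiometric O₂ = 3 × 268 = 804 mol/s; O₂ fed = 804 × 1.059 = 851.4 mol/s.
N₂ fed = 851.4 × 79/21 = 3203 mol/s.
Fuel reacted = 0.904 × 268 → ξ = 242.3 mol/s.
Outlet (n = n₀ + ν ξ):
  C₂H₅OH: 268 − 1(242.3) = 25.73
  O₂: 851.4 − 3(242.3) = 124.6
  N₂: 3203 (inert)
  CO₂: 0 + 2(242.3) = 484.5
  H₂O: 0 + 3(242.3) = 726.8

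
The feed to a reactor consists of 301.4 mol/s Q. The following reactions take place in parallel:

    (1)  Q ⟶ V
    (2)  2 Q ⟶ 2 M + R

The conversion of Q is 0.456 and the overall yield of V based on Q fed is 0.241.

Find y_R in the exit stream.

Yield of V: 1ξ₁ / 301.4 = 0.241 → ξ₁ = 72.64 mol/s.
Conversion of Q: 1ξ₁ + 2ξ₂ = 0.456 × 301.4 = 137.4 → ξ₂ = 32.4 mol/s.
Outlet amounts (n = n₀ + Σ ν·ξ):
  Q: 301.4 − 1(72.64) − 2(32.4) = 164
  V: 0 + 1(72.64) = 72.64
  M: 0 + 2(32.4) = 64.8
  R: 0 + 1(32.4) = 32.4
Total out = 333.8 mol/s; y_R = 32.4 / 333.8 = 0.09707.

0.0971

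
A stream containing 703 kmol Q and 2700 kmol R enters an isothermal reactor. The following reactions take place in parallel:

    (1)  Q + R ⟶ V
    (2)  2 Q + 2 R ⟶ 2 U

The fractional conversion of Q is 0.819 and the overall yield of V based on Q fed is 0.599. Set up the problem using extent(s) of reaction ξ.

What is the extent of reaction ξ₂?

ξ₂ = 77.3 kmol

Yield of V: 1ξ₁ / 703 = 0.599 → ξ₁ = 421.1 kmol.
Conversion of Q: 1ξ₁ + 2ξ₂ = 0.819 × 703 = 575.8 → ξ₂ = 77.33 kmol.
Outlet amounts (n = n₀ + Σ ν·ξ):
  Q: 703 − 1(421.1) − 2(77.33) = 127.2
  R: 2700 − 1(421.1) − 2(77.33) = 2124
  V: 0 + 1(421.1) = 421.1
  U: 0 + 2(77.33) = 154.7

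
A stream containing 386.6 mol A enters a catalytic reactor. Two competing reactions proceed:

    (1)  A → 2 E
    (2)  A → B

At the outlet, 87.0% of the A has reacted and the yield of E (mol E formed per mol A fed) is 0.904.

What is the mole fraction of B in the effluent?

0.288

Yield of E: 2ξ₁ / 386.6 = 0.904 → ξ₁ = 174.7 mol.
Conversion of A: 1ξ₁ + 1ξ₂ = 0.87 × 386.6 = 336.3 → ξ₂ = 161.6 mol.
Outlet amounts (n = n₀ + Σ ν·ξ):
  A: 386.6 − 1(174.7) − 1(161.6) = 50.26
  E: 0 + 2(174.7) = 349.5
  B: 0 + 1(161.6) = 161.6
Total out = 561.3 mol; y_B = 161.6 / 561.3 = 0.2879.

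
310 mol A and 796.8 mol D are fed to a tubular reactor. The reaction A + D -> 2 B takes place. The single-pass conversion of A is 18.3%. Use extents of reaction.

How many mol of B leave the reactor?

A reacted = 0.183 × 310 = 56.73 mol; ν_A = −1, so ξ = 56.73/1 = 56.73 mol.
Outlet amounts (n = n₀ + ν ξ):
  A: 310 − 1(56.73) = 253.3
  D: 796.8 − 1(56.73) = 740.1
  B: 0 + 2(56.73) = 113.5

113 mol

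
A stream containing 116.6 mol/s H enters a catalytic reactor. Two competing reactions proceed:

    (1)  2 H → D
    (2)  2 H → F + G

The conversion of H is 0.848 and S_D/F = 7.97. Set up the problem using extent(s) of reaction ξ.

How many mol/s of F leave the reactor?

5.51 mol/s

Conversion of H: H consumed = 0.848 × 116.6 = 98.88 mol/s = 2ξ₁ + 2ξ₂.
Selectivity: 1ξ₁ / (1ξ₂) = 7.97 → ξ₁ = 7.97 ξ₂.
Substitute: (2·7.97 + 2) ξ₂ = 98.88 → ξ₂ = 5.512 mol/s, ξ₁ = 43.93 mol/s.
Outlet amounts (n = n₀ + Σ ν·ξ):
  H: 116.6 − 2(43.93) − 2(5.512) = 17.72
  D: 0 + 1(43.93) = 43.93
  F: 0 + 1(5.512) = 5.512
  G: 0 + 1(5.512) = 5.512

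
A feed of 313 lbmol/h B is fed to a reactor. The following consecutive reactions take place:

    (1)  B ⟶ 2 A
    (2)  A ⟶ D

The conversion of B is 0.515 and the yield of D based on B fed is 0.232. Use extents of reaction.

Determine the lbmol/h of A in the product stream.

250 lbmol/h

Conversion of B: B consumed = 1ξ₁ = 0.515 × 313 → ξ₁ = 161.2 lbmol/h.
Yield of D: 1ξ₂ / 313 = 0.232 → ξ₂ = 72.62 lbmol/h.
Outlet amounts (n = n₀ + Σ ν·ξ):
  B: 313 − 1(161.2) = 151.8
  A: 0 + 2(161.2) − 1(72.62) = 249.8
  D: 0 + 1(72.62) = 72.62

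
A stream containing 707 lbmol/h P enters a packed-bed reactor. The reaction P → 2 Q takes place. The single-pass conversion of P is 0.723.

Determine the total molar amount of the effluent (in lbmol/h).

1220 lbmol/h

P reacted = 0.723 × 707 = 511.2 lbmol/h; ν_P = −1, so ξ = 511.2/1 = 511.2 lbmol/h.
Outlet amounts (n = n₀ + ν ξ):
  P: 707 − 1(511.2) = 195.8
  Q: 0 + 2(511.2) = 1022
Total out = 195.8 + 1022 = 1218 lbmol/h.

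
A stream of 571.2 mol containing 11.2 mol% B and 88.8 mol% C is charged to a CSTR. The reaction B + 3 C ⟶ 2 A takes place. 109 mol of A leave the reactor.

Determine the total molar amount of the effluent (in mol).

462 mol

For A: n = n₀ + 2ξ → 109 = 0 + 2ξ, giving ξ = 54.5 mol.
Outlet amounts (n = n₀ + ν ξ):
  B: 63.97 − 1(54.5) = 9.474
  C: 507.2 − 3(54.5) = 343.7
  A: 0 + 2(54.5) = 109
Total out = 9.474 + 343.7 + 109 = 462.2 mol.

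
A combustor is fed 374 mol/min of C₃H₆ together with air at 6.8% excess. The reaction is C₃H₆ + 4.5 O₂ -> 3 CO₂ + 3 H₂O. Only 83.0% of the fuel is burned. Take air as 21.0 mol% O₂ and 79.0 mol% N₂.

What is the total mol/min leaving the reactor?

9090 mol/min

Stoichiometric O₂ = 4.5 × 374 = 1683 mol/min; O₂ fed = 1683 × 1.068 = 1797 mol/min.
N₂ fed = 1797 × 79/21 = 6762 mol/min.
Fuel reacted = 0.83 × 374 → ξ = 310.4 mol/min.
Outlet (n = n₀ + ν ξ):
  C₃H₆: 374 − 1(310.4) = 63.58
  O₂: 1797 − 4.5(310.4) = 400.6
  N₂: 6762 (inert)
  CO₂: 0 + 3(310.4) = 931.3
  H₂O: 0 + 3(310.4) = 931.3
Total out = 63.58 + 400.6 + 6762 + 931.3 + 931.3 = 9088 mol/min.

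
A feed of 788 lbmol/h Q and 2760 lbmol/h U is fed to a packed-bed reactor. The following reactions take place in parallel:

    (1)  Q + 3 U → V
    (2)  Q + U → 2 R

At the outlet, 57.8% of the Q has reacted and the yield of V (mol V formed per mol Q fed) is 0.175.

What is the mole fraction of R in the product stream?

Yield of V: 1ξ₁ / 788 = 0.175 → ξ₁ = 137.9 lbmol/h.
Conversion of Q: 1ξ₁ + 1ξ₂ = 0.578 × 788 = 455.5 → ξ₂ = 317.6 lbmol/h.
Outlet amounts (n = n₀ + Σ ν·ξ):
  Q: 788 − 1(137.9) − 1(317.6) = 332.5
  U: 2760 − 3(137.9) − 1(317.6) = 2029
  V: 0 + 1(137.9) = 137.9
  R: 0 + 2(317.6) = 635.1
Total out = 3134 lbmol/h; y_R = 635.1 / 3134 = 0.2026.

0.203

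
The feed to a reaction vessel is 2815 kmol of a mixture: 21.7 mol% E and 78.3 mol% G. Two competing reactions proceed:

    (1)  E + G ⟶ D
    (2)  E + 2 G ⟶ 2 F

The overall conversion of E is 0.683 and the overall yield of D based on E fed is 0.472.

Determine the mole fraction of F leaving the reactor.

0.108

Yield of D: 1ξ₁ / 610.9 = 0.472 → ξ₁ = 288.3 kmol.
Conversion of E: 1ξ₁ + 1ξ₂ = 0.683 × 610.9 = 417.2 → ξ₂ = 128.9 kmol.
Outlet amounts (n = n₀ + Σ ν·ξ):
  E: 610.9 − 1(288.3) − 1(128.9) = 193.6
  G: 2204 − 1(288.3) − 2(128.9) = 1658
  D: 0 + 1(288.3) = 288.3
  F: 0 + 2(128.9) = 257.8
Total out = 2398 kmol; y_F = 257.8 / 2398 = 0.1075.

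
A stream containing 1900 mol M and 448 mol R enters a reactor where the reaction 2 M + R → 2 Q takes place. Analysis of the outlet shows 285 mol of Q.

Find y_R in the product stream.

For Q: n = n₀ + 2ξ → 285 = 0 + 2ξ, giving ξ = 142.5 mol.
Outlet amounts (n = n₀ + ν ξ):
  M: 1900 − 2(142.5) = 1615
  R: 448 − 1(142.5) = 305.5
  Q: 0 + 2(142.5) = 285
Total out = 2206 mol; y_R = 305.5 / 2206 = 0.1385.

0.139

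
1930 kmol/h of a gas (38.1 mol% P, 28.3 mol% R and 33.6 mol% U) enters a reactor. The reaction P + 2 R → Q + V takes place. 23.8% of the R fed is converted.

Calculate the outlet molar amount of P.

670 kmol/h

R reacted = 0.238 × 546.2 = 130 kmol/h; ν_R = −2, so ξ = 130/2 = 65 kmol/h.
Outlet amounts (n = n₀ + ν ξ):
  P: 735.3 − 1(65) = 670.3
  R: 546.2 − 2(65) = 416.2
  Q: 0 + 1(65) = 65
  V: 0 + 1(65) = 65
  U: 648.5 (inert)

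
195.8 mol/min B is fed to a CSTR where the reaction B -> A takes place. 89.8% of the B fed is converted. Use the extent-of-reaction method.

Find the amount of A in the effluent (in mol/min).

176 mol/min

B reacted = 0.898 × 195.8 = 175.8 mol/min; ν_B = −1, so ξ = 175.8/1 = 175.8 mol/min.
Outlet amounts (n = n₀ + ν ξ):
  B: 195.8 − 1(175.8) = 19.97
  A: 0 + 1(175.8) = 175.8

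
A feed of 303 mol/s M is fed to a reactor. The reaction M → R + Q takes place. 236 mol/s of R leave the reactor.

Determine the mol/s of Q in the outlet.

236 mol/s

For R: n = n₀ + 1ξ → 236 = 0 + 1ξ, giving ξ = 236 mol/s.
Outlet amounts (n = n₀ + ν ξ):
  M: 303 − 1(236) = 67
  R: 0 + 1(236) = 236
  Q: 0 + 1(236) = 236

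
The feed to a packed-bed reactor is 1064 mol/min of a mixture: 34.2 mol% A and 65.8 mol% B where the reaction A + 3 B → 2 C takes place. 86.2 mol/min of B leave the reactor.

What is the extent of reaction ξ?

ξ = 205 mol/min

For B: n = n₀ − 3ξ → 86.2 = 700.1 − 3ξ, giving ξ = 204.6 mol/min.
Outlet amounts (n = n₀ + ν ξ):
  A: 363.9 − 1(204.6) = 159.3
  B: 700.1 − 3(204.6) = 86.2
  C: 0 + 2(204.6) = 409.3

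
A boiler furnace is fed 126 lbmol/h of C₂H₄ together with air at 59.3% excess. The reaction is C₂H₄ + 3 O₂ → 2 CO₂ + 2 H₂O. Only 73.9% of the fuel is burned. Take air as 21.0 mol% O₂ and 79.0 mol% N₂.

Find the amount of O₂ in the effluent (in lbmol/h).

Stoichiometric O₂ = 3 × 126 = 378 lbmol/h; O₂ fed = 378 × 1.593 = 602.2 lbmol/h.
N₂ fed = 602.2 × 79/21 = 2265 lbmol/h.
Fuel reacted = 0.739 × 126 → ξ = 93.11 lbmol/h.
Outlet (n = n₀ + ν ξ):
  C₂H₄: 126 − 1(93.11) = 32.89
  O₂: 602.2 − 3(93.11) = 322.8
  N₂: 2265 (inert)
  CO₂: 0 + 2(93.11) = 186.2
  H₂O: 0 + 2(93.11) = 186.2

323 lbmol/h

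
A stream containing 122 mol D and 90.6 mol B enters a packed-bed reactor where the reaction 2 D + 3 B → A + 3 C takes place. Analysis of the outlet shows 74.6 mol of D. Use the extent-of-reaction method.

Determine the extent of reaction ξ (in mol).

For D: n = n₀ − 2ξ → 74.6 = 122 − 2ξ, giving ξ = 23.7 mol.
Outlet amounts (n = n₀ + ν ξ):
  D: 122 − 2(23.7) = 74.6
  B: 90.6 − 3(23.7) = 19.5
  A: 0 + 1(23.7) = 23.7
  C: 0 + 3(23.7) = 71.1

ξ = 23.7 mol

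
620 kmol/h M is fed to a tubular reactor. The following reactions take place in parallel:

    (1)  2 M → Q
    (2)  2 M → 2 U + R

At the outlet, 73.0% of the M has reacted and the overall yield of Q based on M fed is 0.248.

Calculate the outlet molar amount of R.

Yield of Q: 1ξ₁ / 620 = 0.248 → ξ₁ = 153.8 kmol/h.
Conversion of M: 2ξ₁ + 2ξ₂ = 0.73 × 620 = 452.6 → ξ₂ = 72.54 kmol/h.
Outlet amounts (n = n₀ + Σ ν·ξ):
  M: 620 − 2(153.8) − 2(72.54) = 167.4
  Q: 0 + 1(153.8) = 153.8
  U: 0 + 2(72.54) = 145.1
  R: 0 + 1(72.54) = 72.54

72.5 kmol/h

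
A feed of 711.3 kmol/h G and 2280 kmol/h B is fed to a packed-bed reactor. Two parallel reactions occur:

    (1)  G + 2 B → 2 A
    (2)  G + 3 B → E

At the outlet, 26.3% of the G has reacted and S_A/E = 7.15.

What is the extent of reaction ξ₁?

Conversion of G: G consumed = 0.263 × 711.3 = 187.1 kmol/h = 1ξ₁ + 1ξ₂.
Selectivity: 2ξ₁ / (1ξ₂) = 7.15 → ξ₁ = 3.575 ξ₂.
Substitute: (1·3.575 + 1) ξ₂ = 187.1 → ξ₂ = 40.89 kmol/h, ξ₁ = 146.2 kmol/h.
Outlet amounts (n = n₀ + Σ ν·ξ):
  G: 711.3 − 1(146.2) − 1(40.89) = 524.2
  B: 2280 − 2(146.2) − 3(40.89) = 1865
  A: 0 + 2(146.2) = 292.4
  E: 0 + 1(40.89) = 40.89

ξ₁ = 146 kmol/h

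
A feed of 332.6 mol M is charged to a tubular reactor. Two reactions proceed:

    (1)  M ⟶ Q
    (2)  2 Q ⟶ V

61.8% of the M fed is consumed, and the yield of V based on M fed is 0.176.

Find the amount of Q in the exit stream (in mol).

88.5 mol

Conversion of M: M consumed = 1ξ₁ = 0.618 × 332.6 → ξ₁ = 205.5 mol.
Yield of V: 1ξ₂ / 332.6 = 0.176 → ξ₂ = 58.54 mol.
Outlet amounts (n = n₀ + Σ ν·ξ):
  M: 332.6 − 1(205.5) = 127.1
  Q: 0 + 1(205.5) − 2(58.54) = 88.47
  V: 0 + 1(58.54) = 58.54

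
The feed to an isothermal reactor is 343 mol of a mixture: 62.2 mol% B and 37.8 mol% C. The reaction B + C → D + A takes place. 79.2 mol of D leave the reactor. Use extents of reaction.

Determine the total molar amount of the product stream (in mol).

343 mol

For D: n = n₀ + 1ξ → 79.2 = 0 + 1ξ, giving ξ = 79.2 mol.
Outlet amounts (n = n₀ + ν ξ):
  B: 213.3 − 1(79.2) = 134.1
  C: 129.7 − 1(79.2) = 50.45
  D: 0 + 1(79.2) = 79.2
  A: 0 + 1(79.2) = 79.2
Total out = 134.1 + 50.45 + 79.2 + 79.2 = 343 mol.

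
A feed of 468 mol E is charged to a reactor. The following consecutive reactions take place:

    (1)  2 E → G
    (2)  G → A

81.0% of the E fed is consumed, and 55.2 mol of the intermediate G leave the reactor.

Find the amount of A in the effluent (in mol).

Conversion of E: E consumed = 2ξ₁ = 0.81 × 468 → ξ₁ = 189.5 mol.
G balance: n_G = 0 + 1ξ₁ − 1ξ₂ = 55.2 → ξ₂ = (1·189.5 − 55.2)/1 = 134.3 mol.
Outlet amounts (n = n₀ + Σ ν·ξ):
  E: 468 − 2(189.5) = 88.92
  G: 0 + 1(189.5) − 1(134.3) = 55.2
  A: 0 + 1(134.3) = 134.3

134 mol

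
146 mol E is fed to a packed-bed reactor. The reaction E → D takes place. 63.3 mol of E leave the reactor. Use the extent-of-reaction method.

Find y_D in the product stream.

For E: n = n₀ − 1ξ → 63.3 = 146 − 1ξ, giving ξ = 82.7 mol.
Outlet amounts (n = n₀ + ν ξ):
  E: 146 − 1(82.7) = 63.3
  D: 0 + 1(82.7) = 82.7
Total out = 146 mol; y_D = 82.7 / 146 = 0.5664.

0.566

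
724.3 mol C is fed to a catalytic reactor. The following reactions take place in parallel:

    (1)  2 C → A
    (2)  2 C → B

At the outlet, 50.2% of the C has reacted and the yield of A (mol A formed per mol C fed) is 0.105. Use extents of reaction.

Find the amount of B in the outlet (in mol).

Yield of A: 1ξ₁ / 724.3 = 0.105 → ξ₁ = 76.05 mol.
Conversion of C: 2ξ₁ + 2ξ₂ = 0.502 × 724.3 = 363.6 → ξ₂ = 105.7 mol.
Outlet amounts (n = n₀ + Σ ν·ξ):
  C: 724.3 − 2(76.05) − 2(105.7) = 360.7
  A: 0 + 1(76.05) = 76.05
  B: 0 + 1(105.7) = 105.7

106 mol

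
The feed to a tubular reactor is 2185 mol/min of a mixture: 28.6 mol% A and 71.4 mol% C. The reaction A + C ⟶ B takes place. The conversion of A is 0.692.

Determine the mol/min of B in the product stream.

432 mol/min

A reacted = 0.692 × 624.9 = 432.4 mol/min; ν_A = −1, so ξ = 432.4/1 = 432.4 mol/min.
Outlet amounts (n = n₀ + ν ξ):
  A: 624.9 − 1(432.4) = 192.5
  C: 1560 − 1(432.4) = 1128
  B: 0 + 1(432.4) = 432.4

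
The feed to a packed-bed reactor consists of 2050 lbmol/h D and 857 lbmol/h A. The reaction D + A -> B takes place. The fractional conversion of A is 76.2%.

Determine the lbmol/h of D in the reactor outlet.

A reacted = 0.762 × 857 = 653 lbmol/h; ν_A = −1, so ξ = 653/1 = 653 lbmol/h.
Outlet amounts (n = n₀ + ν ξ):
  D: 2050 − 1(653) = 1397
  A: 857 − 1(653) = 204
  B: 0 + 1(653) = 653

1400 lbmol/h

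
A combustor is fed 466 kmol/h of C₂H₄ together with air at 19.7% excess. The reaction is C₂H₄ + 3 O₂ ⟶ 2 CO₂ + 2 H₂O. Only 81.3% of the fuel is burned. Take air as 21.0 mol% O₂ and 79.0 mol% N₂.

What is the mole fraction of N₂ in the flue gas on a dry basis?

0.82

Stoichiometric O₂ = 3 × 466 = 1398 kmol/h; O₂ fed = 1398 × 1.197 = 1673 kmol/h.
N₂ fed = 1673 × 79/21 = 6295 kmol/h.
Fuel reacted = 0.813 × 466 → ξ = 378.9 kmol/h.
Outlet (n = n₀ + ν ξ):
  C₂H₄: 466 − 1(378.9) = 87.14
  O₂: 1673 − 3(378.9) = 536.8
  N₂: 6295 (inert)
  CO₂: 0 + 2(378.9) = 757.7
  H₂O: 0 + 2(378.9) = 757.7
Dry total = 7677 kmol/h; y_N₂ (dry) = 6295 / 7677 = 0.82.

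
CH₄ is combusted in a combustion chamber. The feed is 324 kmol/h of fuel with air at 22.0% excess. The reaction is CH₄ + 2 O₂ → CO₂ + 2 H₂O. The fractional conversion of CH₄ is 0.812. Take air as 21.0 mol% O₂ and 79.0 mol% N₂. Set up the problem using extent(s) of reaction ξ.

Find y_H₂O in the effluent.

0.129

Stoichiometric O₂ = 2 × 324 = 648 kmol/h; O₂ fed = 648 × 1.220 = 790.6 kmol/h.
N₂ fed = 790.6 × 79/21 = 2974 kmol/h.
Fuel reacted = 0.812 × 324 → ξ = 263.1 kmol/h.
Outlet (n = n₀ + ν ξ):
  CH₄: 324 − 1(263.1) = 60.91
  O₂: 790.6 − 2(263.1) = 264.4
  N₂: 2974 (inert)
  CO₂: 0 + 1(263.1) = 263.1
  H₂O: 0 + 2(263.1) = 526.2
Total out = 4089 kmol/h; y_H₂O = 526.2 / 4089 = 0.1287.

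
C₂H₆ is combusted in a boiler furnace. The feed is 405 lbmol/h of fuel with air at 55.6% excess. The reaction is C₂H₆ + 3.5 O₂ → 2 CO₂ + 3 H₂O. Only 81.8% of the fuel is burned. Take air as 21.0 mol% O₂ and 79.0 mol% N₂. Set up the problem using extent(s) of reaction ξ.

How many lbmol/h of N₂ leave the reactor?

8300 lbmol/h

Stoichiometric O₂ = 3.5 × 405 = 1418 lbmol/h; O₂ fed = 1418 × 1.556 = 2206 lbmol/h.
N₂ fed = 2206 × 79/21 = 8297 lbmol/h.
Fuel reacted = 0.818 × 405 → ξ = 331.3 lbmol/h.
Outlet (n = n₀ + ν ξ):
  C₂H₆: 405 − 1(331.3) = 73.71
  O₂: 2206 − 3.5(331.3) = 1046
  N₂: 8297 (inert)
  CO₂: 0 + 2(331.3) = 662.6
  H₂O: 0 + 3(331.3) = 993.9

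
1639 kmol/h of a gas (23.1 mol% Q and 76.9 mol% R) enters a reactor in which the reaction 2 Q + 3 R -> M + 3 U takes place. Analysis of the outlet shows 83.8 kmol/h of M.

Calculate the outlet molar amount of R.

1010 kmol/h

For M: n = n₀ + 1ξ → 83.8 = 0 + 1ξ, giving ξ = 83.8 kmol/h.
Outlet amounts (n = n₀ + ν ξ):
  Q: 378.6 − 2(83.8) = 211
  R: 1260 − 3(83.8) = 1009
  M: 0 + 1(83.8) = 83.8
  U: 0 + 3(83.8) = 251.4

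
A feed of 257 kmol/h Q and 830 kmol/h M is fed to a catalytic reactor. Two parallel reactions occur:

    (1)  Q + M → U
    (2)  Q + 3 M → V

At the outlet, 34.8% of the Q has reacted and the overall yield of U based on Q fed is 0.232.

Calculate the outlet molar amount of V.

29.8 kmol/h

Yield of U: 1ξ₁ / 257 = 0.232 → ξ₁ = 59.62 kmol/h.
Conversion of Q: 1ξ₁ + 1ξ₂ = 0.348 × 257 = 89.44 → ξ₂ = 29.81 kmol/h.
Outlet amounts (n = n₀ + Σ ν·ξ):
  Q: 257 − 1(59.62) − 1(29.81) = 167.6
  M: 830 − 1(59.62) − 3(29.81) = 680.9
  U: 0 + 1(59.62) = 59.62
  V: 0 + 1(29.81) = 29.81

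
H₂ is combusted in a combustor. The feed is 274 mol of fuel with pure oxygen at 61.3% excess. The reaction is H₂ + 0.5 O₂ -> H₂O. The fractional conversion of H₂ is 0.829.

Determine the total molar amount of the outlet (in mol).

381 mol

Stoichiometric O₂ = 0.5 × 274 = 137 mol; O₂ fed = 137 × 1.613 = 221 mol.
Fuel reacted = 0.829 × 274 → ξ = 227.1 mol.
Outlet (n = n₀ + ν ξ):
  H₂: 274 − 1(227.1) = 46.85
  O₂: 221 − 0.5(227.1) = 107.4
  H₂O: 0 + 1(227.1) = 227.1
Total out = 46.85 + 107.4 + 227.1 = 381.4 mol.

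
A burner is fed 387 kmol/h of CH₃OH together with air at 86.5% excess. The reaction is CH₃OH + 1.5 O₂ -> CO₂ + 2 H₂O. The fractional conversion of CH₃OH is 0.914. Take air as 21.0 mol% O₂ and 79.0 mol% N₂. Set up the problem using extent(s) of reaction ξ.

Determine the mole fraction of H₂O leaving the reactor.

Stoichiometric O₂ = 1.5 × 387 = 580.5 kmol/h; O₂ fed = 580.5 × 1.865 = 1083 kmol/h.
N₂ fed = 1083 × 79/21 = 4073 kmol/h.
Fuel reacted = 0.914 × 387 → ξ = 353.7 kmol/h.
Outlet (n = n₀ + ν ξ):
  CH₃OH: 387 − 1(353.7) = 33.28
  O₂: 1083 − 1.5(353.7) = 552.1
  N₂: 4073 (inert)
  CO₂: 0 + 1(353.7) = 353.7
  H₂O: 0 + 2(353.7) = 707.4
Total out = 5719 kmol/h; y_H₂O = 707.4 / 5719 = 0.1237.

0.124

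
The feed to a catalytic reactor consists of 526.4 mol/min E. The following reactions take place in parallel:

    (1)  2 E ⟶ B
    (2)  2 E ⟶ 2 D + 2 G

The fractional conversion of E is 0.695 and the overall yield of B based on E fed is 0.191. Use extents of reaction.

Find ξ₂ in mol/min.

ξ₂ = 82.4 mol/min

Yield of B: 1ξ₁ / 526.4 = 0.191 → ξ₁ = 100.5 mol/min.
Conversion of E: 2ξ₁ + 2ξ₂ = 0.695 × 526.4 = 365.8 → ξ₂ = 82.38 mol/min.
Outlet amounts (n = n₀ + Σ ν·ξ):
  E: 526.4 − 2(100.5) − 2(82.38) = 160.6
  B: 0 + 1(100.5) = 100.5
  D: 0 + 2(82.38) = 164.8
  G: 0 + 2(82.38) = 164.8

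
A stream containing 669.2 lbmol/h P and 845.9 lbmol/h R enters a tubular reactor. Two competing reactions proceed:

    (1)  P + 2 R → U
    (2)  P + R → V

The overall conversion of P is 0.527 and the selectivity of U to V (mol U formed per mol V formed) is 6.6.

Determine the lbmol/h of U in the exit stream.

306 lbmol/h

Conversion of P: P consumed = 0.527 × 669.2 = 352.7 lbmol/h = 1ξ₁ + 1ξ₂.
Selectivity: 1ξ₁ / (1ξ₂) = 6.6 → ξ₁ = 6.6 ξ₂.
Substitute: (1·6.6 + 1) ξ₂ = 352.7 → ξ₂ = 46.4 lbmol/h, ξ₁ = 306.3 lbmol/h.
Outlet amounts (n = n₀ + Σ ν·ξ):
  P: 669.2 − 1(306.3) − 1(46.4) = 316.5
  R: 845.9 − 2(306.3) − 1(46.4) = 187
  U: 0 + 1(306.3) = 306.3
  V: 0 + 1(46.4) = 46.4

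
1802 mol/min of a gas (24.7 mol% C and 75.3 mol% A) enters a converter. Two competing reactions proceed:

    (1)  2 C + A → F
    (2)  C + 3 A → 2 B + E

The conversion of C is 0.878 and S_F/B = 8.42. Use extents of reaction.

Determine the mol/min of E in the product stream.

Conversion of C: C consumed = 0.878 × 445.1 = 390.8 mol/min = 2ξ₁ + 1ξ₂.
Selectivity: 1ξ₁ / (2ξ₂) = 8.42 → ξ₁ = 16.84 ξ₂.
Substitute: (2·16.84 + 1) ξ₂ = 390.8 → ξ₂ = 11.27 mol/min, ξ₁ = 189.8 mol/min.
Outlet amounts (n = n₀ + Σ ν·ξ):
  C: 445.1 − 2(189.8) − 1(11.27) = 54.3
  A: 1357 − 1(189.8) − 3(11.27) = 1133
  F: 0 + 1(189.8) = 189.8
  B: 0 + 2(11.27) = 22.54
  E: 0 + 1(11.27) = 11.27

11.3 mol/min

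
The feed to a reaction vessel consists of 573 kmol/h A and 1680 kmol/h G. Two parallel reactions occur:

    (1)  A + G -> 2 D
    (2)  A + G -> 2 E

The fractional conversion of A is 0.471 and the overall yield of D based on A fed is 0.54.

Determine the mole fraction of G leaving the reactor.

0.626

Yield of D: 2ξ₁ / 573 = 0.54 → ξ₁ = 154.7 kmol/h.
Conversion of A: 1ξ₁ + 1ξ₂ = 0.471 × 573 = 269.9 → ξ₂ = 115.2 kmol/h.
Outlet amounts (n = n₀ + Σ ν·ξ):
  A: 573 − 1(154.7) − 1(115.2) = 303.1
  G: 1680 − 1(154.7) − 1(115.2) = 1410
  D: 0 + 2(154.7) = 309.4
  E: 0 + 2(115.2) = 230.3
Total out = 2253 kmol/h; y_G = 1410 / 2253 = 0.6259.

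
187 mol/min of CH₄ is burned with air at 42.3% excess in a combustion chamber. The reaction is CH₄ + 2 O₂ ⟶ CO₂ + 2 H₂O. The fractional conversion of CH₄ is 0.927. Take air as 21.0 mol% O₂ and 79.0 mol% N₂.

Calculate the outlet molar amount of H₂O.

Stoichiometric O₂ = 2 × 187 = 374 mol/min; O₂ fed = 374 × 1.423 = 532.2 mol/min.
N₂ fed = 532.2 × 79/21 = 2002 mol/min.
Fuel reacted = 0.927 × 187 → ξ = 173.3 mol/min.
Outlet (n = n₀ + ν ξ):
  CH₄: 187 − 1(173.3) = 13.65
  O₂: 532.2 − 2(173.3) = 185.5
  N₂: 2002 (inert)
  CO₂: 0 + 1(173.3) = 173.3
  H₂O: 0 + 2(173.3) = 346.7

347 mol/min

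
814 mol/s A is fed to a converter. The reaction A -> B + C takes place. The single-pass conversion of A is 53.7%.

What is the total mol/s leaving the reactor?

A reacted = 0.537 × 814 = 437.1 mol/s; ν_A = −1, so ξ = 437.1/1 = 437.1 mol/s.
Outlet amounts (n = n₀ + ν ξ):
  A: 814 − 1(437.1) = 376.9
  B: 0 + 1(437.1) = 437.1
  C: 0 + 1(437.1) = 437.1
Total out = 376.9 + 437.1 + 437.1 = 1251 mol/s.

1250 mol/s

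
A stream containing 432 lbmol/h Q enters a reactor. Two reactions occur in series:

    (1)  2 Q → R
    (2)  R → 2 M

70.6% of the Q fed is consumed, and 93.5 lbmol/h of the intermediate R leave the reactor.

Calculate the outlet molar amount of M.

Conversion of Q: Q consumed = 2ξ₁ = 0.706 × 432 → ξ₁ = 152.5 lbmol/h.
R balance: n_R = 0 + 1ξ₁ − 1ξ₂ = 93.5 → ξ₂ = (1·152.5 − 93.5)/1 = 59 lbmol/h.
Outlet amounts (n = n₀ + Σ ν·ξ):
  Q: 432 − 2(152.5) = 127
  R: 0 + 1(152.5) − 1(59) = 93.5
  M: 0 + 2(59) = 118

118 lbmol/h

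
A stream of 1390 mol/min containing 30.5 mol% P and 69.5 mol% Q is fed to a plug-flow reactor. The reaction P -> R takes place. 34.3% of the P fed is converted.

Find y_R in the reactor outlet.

0.105

P reacted = 0.343 × 423.9 = 145.4 mol/min; ν_P = −1, so ξ = 145.4/1 = 145.4 mol/min.
Outlet amounts (n = n₀ + ν ξ):
  P: 423.9 − 1(145.4) = 278.5
  R: 0 + 1(145.4) = 145.4
  Q: 966 (inert)
Total out = 1390 mol/min; y_R = 145.4 / 1390 = 0.1046.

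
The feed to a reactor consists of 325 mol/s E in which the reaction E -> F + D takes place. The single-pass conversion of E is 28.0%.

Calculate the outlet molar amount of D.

91 mol/s

E reacted = 0.28 × 325 = 91 mol/s; ν_E = −1, so ξ = 91/1 = 91 mol/s.
Outlet amounts (n = n₀ + ν ξ):
  E: 325 − 1(91) = 234
  F: 0 + 1(91) = 91
  D: 0 + 1(91) = 91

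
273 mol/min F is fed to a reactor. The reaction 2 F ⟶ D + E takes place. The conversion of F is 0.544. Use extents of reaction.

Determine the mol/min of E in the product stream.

74.3 mol/min

F reacted = 0.544 × 273 = 148.5 mol/min; ν_F = −2, so ξ = 148.5/2 = 74.26 mol/min.
Outlet amounts (n = n₀ + ν ξ):
  F: 273 − 2(74.26) = 124.5
  D: 0 + 1(74.26) = 74.26
  E: 0 + 1(74.26) = 74.26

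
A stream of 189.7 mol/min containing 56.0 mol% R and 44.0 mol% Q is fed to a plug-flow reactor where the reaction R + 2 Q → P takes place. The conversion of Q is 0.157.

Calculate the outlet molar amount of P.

6.55 mol/min

Q reacted = 0.157 × 83.47 = 13.1 mol/min; ν_Q = −2, so ξ = 13.1/2 = 6.552 mol/min.
Outlet amounts (n = n₀ + ν ξ):
  R: 106.2 − 1(6.552) = 99.68
  Q: 83.47 − 2(6.552) = 70.36
  P: 0 + 1(6.552) = 6.552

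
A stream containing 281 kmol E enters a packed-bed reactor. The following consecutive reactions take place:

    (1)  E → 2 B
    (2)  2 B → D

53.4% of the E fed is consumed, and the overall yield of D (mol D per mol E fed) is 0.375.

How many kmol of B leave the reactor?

Conversion of E: E consumed = 1ξ₁ = 0.534 × 281 → ξ₁ = 150.1 kmol.
Yield of D: 1ξ₂ / 281 = 0.375 → ξ₂ = 105.4 kmol.
Outlet amounts (n = n₀ + Σ ν·ξ):
  E: 281 − 1(150.1) = 130.9
  B: 0 + 2(150.1) − 2(105.4) = 89.36
  D: 0 + 1(105.4) = 105.4

89.4 kmol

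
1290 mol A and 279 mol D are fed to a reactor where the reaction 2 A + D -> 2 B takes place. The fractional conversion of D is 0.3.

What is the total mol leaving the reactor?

1490 mol

D reacted = 0.3 × 279 = 83.7 mol; ν_D = −1, so ξ = 83.7/1 = 83.7 mol.
Outlet amounts (n = n₀ + ν ξ):
  A: 1290 − 2(83.7) = 1123
  D: 279 − 1(83.7) = 195.3
  B: 0 + 2(83.7) = 167.4
Total out = 1123 + 195.3 + 167.4 = 1485 mol.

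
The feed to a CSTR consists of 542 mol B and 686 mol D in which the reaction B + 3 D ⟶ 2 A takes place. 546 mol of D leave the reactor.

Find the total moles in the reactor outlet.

1130 mol

For D: n = n₀ − 3ξ → 546 = 686 − 3ξ, giving ξ = 46.67 mol.
Outlet amounts (n = n₀ + ν ξ):
  B: 542 − 1(46.67) = 495.3
  D: 686 − 3(46.67) = 546
  A: 0 + 2(46.67) = 93.33
Total out = 495.3 + 546 + 93.33 = 1135 mol.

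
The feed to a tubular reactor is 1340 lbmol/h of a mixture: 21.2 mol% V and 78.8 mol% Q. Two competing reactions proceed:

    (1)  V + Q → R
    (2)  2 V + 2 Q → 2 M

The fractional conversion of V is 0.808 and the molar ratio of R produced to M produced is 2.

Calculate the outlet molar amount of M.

Conversion of V: V consumed = 0.808 × 284.1 = 229.5 lbmol/h = 1ξ₁ + 2ξ₂.
Selectivity: 1ξ₁ / (2ξ₂) = 2 → ξ₁ = 4 ξ₂.
Substitute: (1·4 + 2) ξ₂ = 229.5 → ξ₂ = 38.26 lbmol/h, ξ₁ = 153 lbmol/h.
Outlet amounts (n = n₀ + Σ ν·ξ):
  V: 284.1 − 1(153) − 2(38.26) = 54.54
  Q: 1056 − 1(153) − 2(38.26) = 826.4
  R: 0 + 1(153) = 153
  M: 0 + 2(38.26) = 76.51

76.5 lbmol/h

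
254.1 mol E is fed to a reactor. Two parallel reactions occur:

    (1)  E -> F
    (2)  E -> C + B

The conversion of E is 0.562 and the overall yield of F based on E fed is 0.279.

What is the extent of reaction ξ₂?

ξ₂ = 71.9 mol

Yield of F: 1ξ₁ / 254.1 = 0.279 → ξ₁ = 70.89 mol.
Conversion of E: 1ξ₁ + 1ξ₂ = 0.562 × 254.1 = 142.8 → ξ₂ = 71.91 mol.
Outlet amounts (n = n₀ + Σ ν·ξ):
  E: 254.1 − 1(70.89) − 1(71.91) = 111.3
  F: 0 + 1(70.89) = 70.89
  C: 0 + 1(71.91) = 71.91
  B: 0 + 1(71.91) = 71.91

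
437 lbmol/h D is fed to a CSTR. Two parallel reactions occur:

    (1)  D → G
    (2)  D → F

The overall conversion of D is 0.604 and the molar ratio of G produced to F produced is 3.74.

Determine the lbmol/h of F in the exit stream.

Conversion of D: D consumed = 0.604 × 437 = 263.9 lbmol/h = 1ξ₁ + 1ξ₂.
Selectivity: 1ξ₁ / (1ξ₂) = 3.74 → ξ₁ = 3.74 ξ₂.
Substitute: (1·3.74 + 1) ξ₂ = 263.9 → ξ₂ = 55.69 lbmol/h, ξ₁ = 208.3 lbmol/h.
Outlet amounts (n = n₀ + Σ ν·ξ):
  D: 437 − 1(208.3) − 1(55.69) = 173.1
  G: 0 + 1(208.3) = 208.3
  F: 0 + 1(55.69) = 55.69

55.7 lbmol/h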